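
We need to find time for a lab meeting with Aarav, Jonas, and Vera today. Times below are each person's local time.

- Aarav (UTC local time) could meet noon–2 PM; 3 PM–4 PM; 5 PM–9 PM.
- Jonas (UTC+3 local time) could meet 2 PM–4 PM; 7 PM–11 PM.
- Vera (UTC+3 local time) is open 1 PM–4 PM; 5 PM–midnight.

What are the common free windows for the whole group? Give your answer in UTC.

Aarav in UTC: 12:00-14:00, 15:00-16:00, 17:00-21:00.
Jonas in UTC: 11:00-13:00, 16:00-20:00 (subtract 3h to convert from UTC+3).
Vera in UTC: 10:00-13:00, 14:00-21:00 (subtract 3h to convert from UTC+3).
Aarav ∩ Jonas: 12:00-13:00, 17:00-20:00.
Aarav ∩ Jonas ∩ Vera: 12:00-13:00, 17:00-20:00.

12:00-13:00, 17:00-20:00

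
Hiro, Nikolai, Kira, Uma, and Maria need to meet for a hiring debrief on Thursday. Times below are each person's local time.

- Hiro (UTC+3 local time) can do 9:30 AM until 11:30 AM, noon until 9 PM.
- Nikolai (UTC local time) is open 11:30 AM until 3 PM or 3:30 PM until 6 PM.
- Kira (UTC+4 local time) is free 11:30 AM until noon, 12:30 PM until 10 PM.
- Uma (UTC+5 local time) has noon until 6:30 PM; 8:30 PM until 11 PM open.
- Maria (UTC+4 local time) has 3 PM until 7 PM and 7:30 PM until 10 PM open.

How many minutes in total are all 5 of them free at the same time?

270

Hiro in UTC: 06:30-08:30, 09:00-18:00 (subtract 3h to convert from UTC+3).
Nikolai in UTC: 11:30-15:00, 15:30-18:00.
Kira in UTC: 07:30-08:00, 08:30-18:00 (subtract 4h to convert from UTC+4).
Uma in UTC: 07:00-13:30, 15:30-18:00 (subtract 5h to convert from UTC+5).
Maria in UTC: 11:00-15:00, 15:30-18:00 (subtract 4h to convert from UTC+4).
Hiro ∩ Nikolai: 11:30-15:00, 15:30-18:00.
Hiro ∩ Nikolai ∩ Kira: 11:30-15:00, 15:30-18:00.
Hiro ∩ Nikolai ∩ Kira ∩ Uma: 11:30-13:30, 15:30-18:00.
Hiro ∩ Nikolai ∩ Kira ∩ Uma ∩ Maria: 11:30-13:30, 15:30-18:00.
So the common availability across everyone is 11:30-13:30, 15:30-18:00.
Summing the common windows: 120 + 150 = 270 minutes.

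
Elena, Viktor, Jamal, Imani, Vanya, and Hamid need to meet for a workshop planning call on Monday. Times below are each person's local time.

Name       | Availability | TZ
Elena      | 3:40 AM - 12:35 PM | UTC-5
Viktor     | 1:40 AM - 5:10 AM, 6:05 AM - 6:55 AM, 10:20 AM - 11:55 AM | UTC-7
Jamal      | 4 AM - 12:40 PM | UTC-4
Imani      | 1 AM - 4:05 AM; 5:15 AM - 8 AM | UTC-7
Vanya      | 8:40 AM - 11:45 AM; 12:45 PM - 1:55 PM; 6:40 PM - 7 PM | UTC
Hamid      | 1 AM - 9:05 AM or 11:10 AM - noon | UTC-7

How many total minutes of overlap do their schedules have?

195

Elena in UTC: 08:40-17:35 (add 5h to convert from UTC-5).
Viktor in UTC: 08:40-12:10, 13:05-13:55, 17:20-18:55 (add 7h to convert from UTC-7).
Jamal in UTC: 08:00-16:40 (add 4h to convert from UTC-4).
Imani in UTC: 08:00-11:05, 12:15-15:00 (add 7h to convert from UTC-7).
Vanya in UTC: 08:40-11:45, 12:45-13:55, 18:40-19:00.
Hamid in UTC: 08:00-16:05, 18:10-19:00 (add 7h to convert from UTC-7).
Elena ∩ Viktor: 08:40-12:10, 13:05-13:55, 17:20-17:35.
Elena ∩ Viktor ∩ Jamal: 08:40-12:10, 13:05-13:55.
Elena ∩ Viktor ∩ Jamal ∩ Imani: 08:40-11:05, 13:05-13:55.
Elena ∩ Viktor ∩ Jamal ∩ Imani ∩ Vanya: 08:40-11:05, 13:05-13:55.
Elena ∩ Viktor ∩ Jamal ∩ Imani ∩ Vanya ∩ Hamid: 08:40-11:05, 13:05-13:55.
Those are the intersection windows.
Summing the common windows: 145 + 50 = 195 minutes.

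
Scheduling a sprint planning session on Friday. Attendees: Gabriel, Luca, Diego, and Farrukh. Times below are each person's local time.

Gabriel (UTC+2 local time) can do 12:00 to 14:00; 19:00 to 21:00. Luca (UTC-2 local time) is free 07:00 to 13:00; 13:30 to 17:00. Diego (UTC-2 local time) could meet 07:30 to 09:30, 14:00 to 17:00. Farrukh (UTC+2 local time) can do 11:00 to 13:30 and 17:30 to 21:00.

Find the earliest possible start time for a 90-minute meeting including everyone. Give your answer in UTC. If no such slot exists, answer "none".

10:00

Gabriel in UTC: 10:00-12:00, 17:00-19:00 (subtract 2h to convert from UTC+2).
Luca in UTC: 09:00-15:00, 15:30-19:00 (add 2h to convert from UTC-2).
Diego in UTC: 09:30-11:30, 16:00-19:00 (add 2h to convert from UTC-2).
Farrukh in UTC: 09:00-11:30, 15:30-19:00 (subtract 2h to convert from UTC+2).
Gabriel ∩ Luca: 10:00-12:00, 17:00-19:00.
Gabriel ∩ Luca ∩ Diego: 10:00-11:30, 17:00-19:00.
Gabriel ∩ Luca ∩ Diego ∩ Farrukh: 10:00-11:30, 17:00-19:00.
So the common availability across everyone is 10:00-11:30, 17:00-19:00.
The first common window of at least 90 minutes is 10:00-11:30, so the earliest start is 10:00.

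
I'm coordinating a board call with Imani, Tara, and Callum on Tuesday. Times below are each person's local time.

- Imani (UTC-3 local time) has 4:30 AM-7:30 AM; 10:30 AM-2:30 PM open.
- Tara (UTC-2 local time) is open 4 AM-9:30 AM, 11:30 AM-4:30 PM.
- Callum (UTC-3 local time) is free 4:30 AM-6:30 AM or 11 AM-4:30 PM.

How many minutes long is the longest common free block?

Imani in UTC: 07:30-10:30, 13:30-17:30 (add 3h to convert from UTC-3).
Tara in UTC: 06:00-11:30, 13:30-18:30 (add 2h to convert from UTC-2).
Callum in UTC: 07:30-09:30, 14:00-19:30 (add 3h to convert from UTC-3).
Imani ∩ Tara: 07:30-10:30, 13:30-17:30.
Imani ∩ Tara ∩ Callum: 07:30-09:30, 14:00-17:30.
Those are the intersection windows.
The longest is 14:00-17:30 at 210 minutes.

210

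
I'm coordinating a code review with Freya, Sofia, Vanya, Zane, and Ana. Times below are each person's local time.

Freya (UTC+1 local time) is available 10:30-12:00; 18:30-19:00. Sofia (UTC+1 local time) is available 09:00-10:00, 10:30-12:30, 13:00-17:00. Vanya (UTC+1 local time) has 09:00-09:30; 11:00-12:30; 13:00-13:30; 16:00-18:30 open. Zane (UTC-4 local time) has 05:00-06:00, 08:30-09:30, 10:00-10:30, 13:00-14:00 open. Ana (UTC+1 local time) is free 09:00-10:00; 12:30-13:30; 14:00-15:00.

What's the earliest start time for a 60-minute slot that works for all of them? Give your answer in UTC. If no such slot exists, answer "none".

none

Freya in UTC: 09:30-11:00, 17:30-18:00 (subtract 1h to convert from UTC+1).
Sofia in UTC: 08:00-09:00, 09:30-11:30, 12:00-16:00 (subtract 1h to convert from UTC+1).
Vanya in UTC: 08:00-08:30, 10:00-11:30, 12:00-12:30, 15:00-17:30 (subtract 1h to convert from UTC+1).
Zane in UTC: 09:00-10:00, 12:30-13:30, 14:00-14:30, 17:00-18:00 (add 4h to convert from UTC-4).
Ana in UTC: 08:00-09:00, 11:30-12:30, 13:00-14:00 (subtract 1h to convert from UTC+1).
Freya ∩ Sofia: 09:30-11:00.
Freya ∩ Sofia ∩ Vanya: 10:00-11:00.
Freya ∩ Sofia ∩ Vanya ∩ Zane: ∅.
Freya ∩ Sofia ∩ Vanya ∩ Zane ∩ Ana: ∅.
There is no time when everyone is free.
No common window is at least 60 minutes long.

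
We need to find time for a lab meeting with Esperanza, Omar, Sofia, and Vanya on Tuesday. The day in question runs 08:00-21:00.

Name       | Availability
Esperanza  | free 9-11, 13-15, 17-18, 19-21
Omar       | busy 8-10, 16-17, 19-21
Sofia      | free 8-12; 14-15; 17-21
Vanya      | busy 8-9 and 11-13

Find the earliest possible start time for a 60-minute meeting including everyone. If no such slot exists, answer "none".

Esperanza free: 09:00-11:00, 13:00-15:00, 17:00-18:00, 19:00-21:00.
Omar free: 10:00-16:00, 17:00-19:00 (invert busy blocks within the working day).
Sofia free: 08:00-12:00, 14:00-15:00, 17:00-21:00.
Vanya free: 09:00-11:00, 13:00-21:00 (invert busy blocks within the working day).
Esperanza ∩ Omar: 10:00-11:00, 13:00-15:00, 17:00-18:00.
Esperanza ∩ Omar ∩ Sofia: 10:00-11:00, 14:00-15:00, 17:00-18:00.
Esperanza ∩ Omar ∩ Sofia ∩ Vanya: 10:00-11:00, 14:00-15:00, 17:00-18:00.
Those are the intersection windows.
The first common window of at least 60 minutes is 10:00-11:00, so the earliest start is 10:00.

10:00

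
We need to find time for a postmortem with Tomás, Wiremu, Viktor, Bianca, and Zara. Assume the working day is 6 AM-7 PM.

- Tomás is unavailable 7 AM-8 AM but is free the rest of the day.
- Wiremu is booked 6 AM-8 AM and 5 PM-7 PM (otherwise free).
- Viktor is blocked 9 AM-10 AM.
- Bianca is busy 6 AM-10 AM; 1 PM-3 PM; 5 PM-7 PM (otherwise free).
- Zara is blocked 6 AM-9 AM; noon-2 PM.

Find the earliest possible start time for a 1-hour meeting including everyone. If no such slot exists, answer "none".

Tomás free: 06:00-07:00, 08:00-19:00 (invert busy blocks within the working day).
Wiremu free: 08:00-17:00 (invert busy blocks within the working day).
Viktor free: 06:00-09:00, 10:00-19:00 (invert busy blocks within the working day).
Bianca free: 10:00-13:00, 15:00-17:00 (invert busy blocks within the working day).
Zara free: 09:00-12:00, 14:00-19:00 (invert busy blocks within the working day).
Tomás ∩ Wiremu: 08:00-17:00.
Tomás ∩ Wiremu ∩ Viktor: 08:00-09:00, 10:00-17:00.
Tomás ∩ Wiremu ∩ Viktor ∩ Bianca: 10:00-13:00, 15:00-17:00.
Tomás ∩ Wiremu ∩ Viktor ∩ Bianca ∩ Zara: 10:00-12:00, 15:00-17:00.
The first common window of at least 60 minutes is 10:00-12:00, so the earliest start is 10:00.

10:00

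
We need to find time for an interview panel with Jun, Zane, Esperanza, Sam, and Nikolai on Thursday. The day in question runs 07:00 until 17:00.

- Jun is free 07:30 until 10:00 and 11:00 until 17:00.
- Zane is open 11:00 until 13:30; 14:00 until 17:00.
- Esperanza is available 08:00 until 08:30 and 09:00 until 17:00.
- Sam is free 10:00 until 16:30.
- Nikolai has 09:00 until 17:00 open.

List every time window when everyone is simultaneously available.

11:00-13:30, 14:00-16:30

Jun ∩ Zane: 11:00-13:30, 14:00-17:00.
Jun ∩ Zane ∩ Esperanza: 11:00-13:30, 14:00-17:00.
Jun ∩ Zane ∩ Esperanza ∩ Sam: 11:00-13:30, 14:00-16:30.
Jun ∩ Zane ∩ Esperanza ∩ Sam ∩ Nikolai: 11:00-13:30, 14:00-16:30.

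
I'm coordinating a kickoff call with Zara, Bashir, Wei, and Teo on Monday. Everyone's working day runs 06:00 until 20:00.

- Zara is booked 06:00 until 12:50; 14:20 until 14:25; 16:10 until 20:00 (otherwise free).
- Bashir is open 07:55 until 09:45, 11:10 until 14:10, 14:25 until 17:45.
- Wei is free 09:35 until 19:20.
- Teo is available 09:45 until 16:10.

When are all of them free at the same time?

Zara free: 12:50-14:20, 14:25-16:10 (invert busy blocks within the working day).
Bashir free: 07:55-09:45, 11:10-14:10, 14:25-17:45.
Wei free: 09:35-19:20.
Teo free: 09:45-16:10.
Zara ∩ Bashir: 12:50-14:10, 14:25-16:10.
Zara ∩ Bashir ∩ Wei: 12:50-14:10, 14:25-16:10.
Zara ∩ Bashir ∩ Wei ∩ Teo: 12:50-14:10, 14:25-16:10.
So the common availability across everyone is 12:50-14:10, 14:25-16:10.

12:50-14:10, 14:25-16:10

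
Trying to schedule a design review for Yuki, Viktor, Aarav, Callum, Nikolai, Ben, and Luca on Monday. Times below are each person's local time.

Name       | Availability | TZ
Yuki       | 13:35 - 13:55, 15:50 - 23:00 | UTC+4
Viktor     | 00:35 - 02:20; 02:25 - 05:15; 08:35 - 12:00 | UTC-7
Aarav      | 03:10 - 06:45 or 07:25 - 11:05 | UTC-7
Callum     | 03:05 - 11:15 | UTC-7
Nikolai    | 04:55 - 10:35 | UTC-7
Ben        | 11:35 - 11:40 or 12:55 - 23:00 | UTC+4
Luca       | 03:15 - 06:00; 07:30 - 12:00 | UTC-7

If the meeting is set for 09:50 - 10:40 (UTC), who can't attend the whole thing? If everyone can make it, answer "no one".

Aarav, Callum, Luca, Nikolai, Yuki

Yuki in UTC: 09:35-09:55, 11:50-19:00 (subtract 4h to convert from UTC+4).
Viktor in UTC: 07:35-09:20, 09:25-12:15, 15:35-19:00 (add 7h to convert from UTC-7).
Aarav in UTC: 10:10-13:45, 14:25-18:05 (add 7h to convert from UTC-7).
Callum in UTC: 10:05-18:15 (add 7h to convert from UTC-7).
Nikolai in UTC: 11:55-17:35 (add 7h to convert from UTC-7).
Ben in UTC: 07:35-07:40, 08:55-19:00 (subtract 4h to convert from UTC+4).
Luca in UTC: 10:15-13:00, 14:30-19:00 (add 7h to convert from UTC-7).
Yuki: not fully free for 09:50-10:40. Viktor: free for 09:50-10:40. Aarav: not fully free for 09:50-10:40. Callum: not fully free for 09:50-10:40. Nikolai: not fully free for 09:50-10:40. Ben: free for 09:50-10:40. Luca: not fully free for 09:50-10:40.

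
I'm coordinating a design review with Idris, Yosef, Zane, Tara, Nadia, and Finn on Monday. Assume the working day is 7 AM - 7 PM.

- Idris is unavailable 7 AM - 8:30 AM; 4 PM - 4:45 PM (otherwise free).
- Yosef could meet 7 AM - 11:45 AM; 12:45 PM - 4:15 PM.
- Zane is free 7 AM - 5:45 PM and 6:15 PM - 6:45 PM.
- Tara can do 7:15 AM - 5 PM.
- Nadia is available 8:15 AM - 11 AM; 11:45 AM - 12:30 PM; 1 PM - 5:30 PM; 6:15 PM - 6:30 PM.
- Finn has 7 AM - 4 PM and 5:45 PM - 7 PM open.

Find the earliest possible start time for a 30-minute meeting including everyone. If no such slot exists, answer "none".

08:30

Idris free: 08:30-16:00, 16:45-19:00 (invert busy blocks within the working day).
Yosef free: 07:00-11:45, 12:45-16:15.
Zane free: 07:00-17:45, 18:15-18:45.
Tara free: 07:15-17:00.
Nadia free: 08:15-11:00, 11:45-12:30, 13:00-17:30, 18:15-18:30.
Finn free: 07:00-16:00, 17:45-19:00.
Idris ∩ Yosef: 08:30-11:45, 12:45-16:00.
Idris ∩ Yosef ∩ Zane: 08:30-11:45, 12:45-16:00.
Idris ∩ Yosef ∩ Zane ∩ Tara: 08:30-11:45, 12:45-16:00.
Idris ∩ Yosef ∩ Zane ∩ Tara ∩ Nadia: 08:30-11:00, 13:00-16:00.
Idris ∩ Yosef ∩ Zane ∩ Tara ∩ Nadia ∩ Finn: 08:30-11:00, 13:00-16:00.
The first common window of at least 30 minutes is 08:30-11:00, so the earliest start is 08:30.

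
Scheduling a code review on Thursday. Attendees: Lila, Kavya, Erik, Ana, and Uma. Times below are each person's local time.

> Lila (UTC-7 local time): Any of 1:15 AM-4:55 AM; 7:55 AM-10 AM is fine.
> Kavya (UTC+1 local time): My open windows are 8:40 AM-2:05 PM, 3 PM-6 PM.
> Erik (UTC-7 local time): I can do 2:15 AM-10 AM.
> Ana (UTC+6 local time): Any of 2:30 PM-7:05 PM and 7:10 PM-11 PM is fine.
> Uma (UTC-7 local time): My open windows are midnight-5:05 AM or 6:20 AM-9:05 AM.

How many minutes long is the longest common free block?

160

Lila in UTC: 08:15-11:55, 14:55-17:00 (add 7h to convert from UTC-7).
Kavya in UTC: 07:40-13:05, 14:00-17:00 (subtract 1h to convert from UTC+1).
Erik in UTC: 09:15-17:00 (add 7h to convert from UTC-7).
Ana in UTC: 08:30-13:05, 13:10-17:00 (subtract 6h to convert from UTC+6).
Uma in UTC: 07:00-12:05, 13:20-16:05 (add 7h to convert from UTC-7).
Lila ∩ Kavya: 08:15-11:55, 14:55-17:00.
Lila ∩ Kavya ∩ Erik: 09:15-11:55, 14:55-17:00.
Lila ∩ Kavya ∩ Erik ∩ Ana: 09:15-11:55, 14:55-17:00.
Lila ∩ Kavya ∩ Erik ∩ Ana ∩ Uma: 09:15-11:55, 14:55-16:05.
The longest is 09:15-11:55 at 160 minutes.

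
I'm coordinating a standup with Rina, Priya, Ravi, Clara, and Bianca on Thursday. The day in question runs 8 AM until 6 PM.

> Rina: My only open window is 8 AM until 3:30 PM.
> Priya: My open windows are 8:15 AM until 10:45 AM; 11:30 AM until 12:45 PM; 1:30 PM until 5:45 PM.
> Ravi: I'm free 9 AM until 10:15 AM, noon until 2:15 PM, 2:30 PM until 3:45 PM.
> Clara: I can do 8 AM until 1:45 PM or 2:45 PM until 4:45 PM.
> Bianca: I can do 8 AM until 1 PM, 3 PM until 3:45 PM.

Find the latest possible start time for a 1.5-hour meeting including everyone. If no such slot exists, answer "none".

Rina ∩ Priya: 08:15-10:45, 11:30-12:45, 13:30-15:30.
Rina ∩ Priya ∩ Ravi: 09:00-10:15, 12:00-12:45, 13:30-14:15, 14:30-15:30.
Rina ∩ Priya ∩ Ravi ∩ Clara: 09:00-10:15, 12:00-12:45, 13:30-13:45, 14:45-15:30.
Rina ∩ Priya ∩ Ravi ∩ Clara ∩ Bianca: 09:00-10:15, 12:00-12:45, 15:00-15:30.
So the common availability across everyone is 09:00-10:15, 12:00-12:45, 15:00-15:30.
No common window is at least 90 minutes long.

none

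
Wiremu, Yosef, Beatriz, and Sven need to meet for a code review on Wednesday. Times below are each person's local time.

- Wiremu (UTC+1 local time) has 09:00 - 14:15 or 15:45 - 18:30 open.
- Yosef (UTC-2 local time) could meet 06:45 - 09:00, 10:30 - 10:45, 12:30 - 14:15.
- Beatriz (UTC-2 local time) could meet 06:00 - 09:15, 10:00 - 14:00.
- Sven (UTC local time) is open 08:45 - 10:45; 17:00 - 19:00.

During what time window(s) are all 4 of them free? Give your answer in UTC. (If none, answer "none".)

Wiremu in UTC: 08:00-13:15, 14:45-17:30 (subtract 1h to convert from UTC+1).
Yosef in UTC: 08:45-11:00, 12:30-12:45, 14:30-16:15 (add 2h to convert from UTC-2).
Beatriz in UTC: 08:00-11:15, 12:00-16:00 (add 2h to convert from UTC-2).
Sven in UTC: 08:45-10:45, 17:00-19:00.
Wiremu ∩ Yosef: 08:45-11:00, 12:30-12:45, 14:45-16:15.
Wiremu ∩ Yosef ∩ Beatriz: 08:45-11:00, 12:30-12:45, 14:45-16:00.
Wiremu ∩ Yosef ∩ Beatriz ∩ Sven: 08:45-10:45.
Those are the intersection windows.

08:45-10:45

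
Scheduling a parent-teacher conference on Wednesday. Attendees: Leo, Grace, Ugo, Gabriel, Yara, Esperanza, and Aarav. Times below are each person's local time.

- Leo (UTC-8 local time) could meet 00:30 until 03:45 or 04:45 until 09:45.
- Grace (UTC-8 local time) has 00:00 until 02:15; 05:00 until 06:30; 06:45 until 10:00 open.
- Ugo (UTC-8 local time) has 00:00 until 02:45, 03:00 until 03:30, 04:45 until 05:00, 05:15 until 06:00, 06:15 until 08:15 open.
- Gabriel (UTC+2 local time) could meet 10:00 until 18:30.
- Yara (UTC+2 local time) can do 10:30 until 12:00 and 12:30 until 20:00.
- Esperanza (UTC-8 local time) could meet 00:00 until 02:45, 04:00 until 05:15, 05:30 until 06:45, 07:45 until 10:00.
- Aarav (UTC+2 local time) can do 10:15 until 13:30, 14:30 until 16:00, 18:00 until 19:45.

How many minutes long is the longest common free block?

90

Leo in UTC: 08:30-11:45, 12:45-17:45 (add 8h to convert from UTC-8).
Grace in UTC: 08:00-10:15, 13:00-14:30, 14:45-18:00 (add 8h to convert from UTC-8).
Ugo in UTC: 08:00-10:45, 11:00-11:30, 12:45-13:00, 13:15-14:00, 14:15-16:15 (add 8h to convert from UTC-8).
Gabriel in UTC: 08:00-16:30 (subtract 2h to convert from UTC+2).
Yara in UTC: 08:30-10:00, 10:30-18:00 (subtract 2h to convert from UTC+2).
Esperanza in UTC: 08:00-10:45, 12:00-13:15, 13:30-14:45, 15:45-18:00 (add 8h to convert from UTC-8).
Aarav in UTC: 08:15-11:30, 12:30-14:00, 16:00-17:45 (subtract 2h to convert from UTC+2).
Leo ∩ Grace: 08:30-10:15, 13:00-14:30, 14:45-17:45.
Leo ∩ Grace ∩ Ugo: 08:30-10:15, 13:15-14:00, 14:15-14:30, 14:45-16:15.
Leo ∩ Grace ∩ Ugo ∩ Gabriel: 08:30-10:15, 13:15-14:00, 14:15-14:30, 14:45-16:15.
Leo ∩ Grace ∩ Ugo ∩ Gabriel ∩ Yara: 08:30-10:00, 13:15-14:00, 14:15-14:30, 14:45-16:15.
Leo ∩ Grace ∩ Ugo ∩ Gabriel ∩ Yara ∩ Esperanza: 08:30-10:00, 13:30-14:00, 14:15-14:30, 15:45-16:15.
Leo ∩ Grace ∩ Ugo ∩ Gabriel ∩ Yara ∩ Esperanza ∩ Aarav: 08:30-10:00, 13:30-14:00, 16:00-16:15.
So the common availability across everyone is 08:30-10:00, 13:30-14:00, 16:00-16:15.
The longest is 08:30-10:00 at 90 minutes.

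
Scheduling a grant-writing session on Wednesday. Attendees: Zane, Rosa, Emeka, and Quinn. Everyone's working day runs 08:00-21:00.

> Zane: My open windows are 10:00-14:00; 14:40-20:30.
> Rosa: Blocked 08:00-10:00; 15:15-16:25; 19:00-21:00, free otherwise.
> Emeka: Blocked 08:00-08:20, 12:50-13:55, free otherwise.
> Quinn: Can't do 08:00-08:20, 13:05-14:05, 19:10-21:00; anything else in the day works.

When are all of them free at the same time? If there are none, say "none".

Zane free: 10:00-14:00, 14:40-20:30.
Rosa free: 10:00-15:15, 16:25-19:00 (invert busy blocks within the working day).
Emeka free: 08:20-12:50, 13:55-21:00 (invert busy blocks within the working day).
Quinn free: 08:20-13:05, 14:05-19:10 (invert busy blocks within the working day).
Zane ∩ Rosa: 10:00-14:00, 14:40-15:15, 16:25-19:00.
Zane ∩ Rosa ∩ Emeka: 10:00-12:50, 13:55-14:00, 14:40-15:15, 16:25-19:00.
Zane ∩ Rosa ∩ Emeka ∩ Quinn: 10:00-12:50, 14:40-15:15, 16:25-19:00.
So the common availability across everyone is 10:00-12:50, 14:40-15:15, 16:25-19:00.

10:00-12:50, 14:40-15:15, 16:25-19:00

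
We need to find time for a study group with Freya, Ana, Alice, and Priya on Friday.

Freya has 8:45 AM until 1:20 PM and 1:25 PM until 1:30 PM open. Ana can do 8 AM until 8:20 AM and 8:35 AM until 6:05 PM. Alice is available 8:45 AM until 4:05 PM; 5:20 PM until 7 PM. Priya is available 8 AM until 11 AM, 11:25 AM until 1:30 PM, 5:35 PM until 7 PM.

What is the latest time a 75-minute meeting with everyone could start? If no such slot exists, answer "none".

12:05

Freya ∩ Ana: 08:45-13:20, 13:25-13:30.
Freya ∩ Ana ∩ Alice: 08:45-13:20, 13:25-13:30.
Freya ∩ Ana ∩ Alice ∩ Priya: 08:45-11:00, 11:25-13:20, 13:25-13:30.
So the common availability across everyone is 08:45-11:00, 11:25-13:20, 13:25-13:30.
The last common window of at least 75 minutes is 11:25-13:20; a 75-minute meeting can start as late as 12:05 and still end by 13:20.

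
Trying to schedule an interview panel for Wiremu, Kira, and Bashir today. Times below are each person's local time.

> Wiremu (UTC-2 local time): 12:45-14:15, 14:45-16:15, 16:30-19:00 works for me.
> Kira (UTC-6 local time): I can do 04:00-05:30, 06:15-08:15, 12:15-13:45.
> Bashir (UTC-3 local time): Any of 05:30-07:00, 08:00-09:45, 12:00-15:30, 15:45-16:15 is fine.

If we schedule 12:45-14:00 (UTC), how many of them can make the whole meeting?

Wiremu in UTC: 14:45-16:15, 16:45-18:15, 18:30-21:00 (add 2h to convert from UTC-2).
Kira in UTC: 10:00-11:30, 12:15-14:15, 18:15-19:45 (add 6h to convert from UTC-6).
Bashir in UTC: 08:30-10:00, 11:00-12:45, 15:00-18:30, 18:45-19:15 (add 3h to convert from UTC-3).
Kira can make the full 12:45-14:00 slot — that's 1.

1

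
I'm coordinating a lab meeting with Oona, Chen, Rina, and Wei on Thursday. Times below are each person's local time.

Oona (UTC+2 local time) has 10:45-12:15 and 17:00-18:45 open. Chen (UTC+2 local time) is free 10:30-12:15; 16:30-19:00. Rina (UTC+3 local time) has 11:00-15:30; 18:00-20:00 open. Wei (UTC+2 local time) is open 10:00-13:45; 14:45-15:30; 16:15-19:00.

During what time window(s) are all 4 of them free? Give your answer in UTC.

08:45-10:15, 15:00-16:45

Oona in UTC: 08:45-10:15, 15:00-16:45 (subtract 2h to convert from UTC+2).
Chen in UTC: 08:30-10:15, 14:30-17:00 (subtract 2h to convert from UTC+2).
Rina in UTC: 08:00-12:30, 15:00-17:00 (subtract 3h to convert from UTC+3).
Wei in UTC: 08:00-11:45, 12:45-13:30, 14:15-17:00 (subtract 2h to convert from UTC+2).
Oona ∩ Chen: 08:45-10:15, 15:00-16:45.
Oona ∩ Chen ∩ Rina: 08:45-10:15, 15:00-16:45.
Oona ∩ Chen ∩ Rina ∩ Wei: 08:45-10:15, 15:00-16:45.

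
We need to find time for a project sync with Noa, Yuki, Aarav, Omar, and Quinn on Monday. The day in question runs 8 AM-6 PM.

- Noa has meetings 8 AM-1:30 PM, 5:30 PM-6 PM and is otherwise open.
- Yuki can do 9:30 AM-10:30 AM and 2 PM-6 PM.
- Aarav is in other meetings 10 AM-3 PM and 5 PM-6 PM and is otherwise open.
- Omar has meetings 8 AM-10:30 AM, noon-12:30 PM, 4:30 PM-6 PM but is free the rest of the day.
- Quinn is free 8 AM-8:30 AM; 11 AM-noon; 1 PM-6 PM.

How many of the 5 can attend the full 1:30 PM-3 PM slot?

3

Noa free: 13:30-17:30 (invert busy blocks within the working day).
Yuki free: 09:30-10:30, 14:00-18:00.
Aarav free: 08:00-10:00, 15:00-17:00 (invert busy blocks within the working day).
Omar free: 10:30-12:00, 12:30-16:30 (invert busy blocks within the working day).
Quinn free: 08:00-08:30, 11:00-12:00, 13:00-18:00.
Noa, Omar, and Quinn can make the full 13:30-15:00 slot — that's 3.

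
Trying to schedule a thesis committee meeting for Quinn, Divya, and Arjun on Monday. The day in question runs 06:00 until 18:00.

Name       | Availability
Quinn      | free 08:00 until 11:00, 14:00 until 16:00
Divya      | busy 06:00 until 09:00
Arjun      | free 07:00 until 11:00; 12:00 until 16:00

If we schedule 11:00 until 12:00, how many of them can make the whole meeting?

1

Quinn free: 08:00-11:00, 14:00-16:00.
Divya free: 09:00-18:00 (invert busy blocks within the working day).
Arjun free: 07:00-11:00, 12:00-16:00.
Divya can make the full 11:00-12:00 slot — that's 1.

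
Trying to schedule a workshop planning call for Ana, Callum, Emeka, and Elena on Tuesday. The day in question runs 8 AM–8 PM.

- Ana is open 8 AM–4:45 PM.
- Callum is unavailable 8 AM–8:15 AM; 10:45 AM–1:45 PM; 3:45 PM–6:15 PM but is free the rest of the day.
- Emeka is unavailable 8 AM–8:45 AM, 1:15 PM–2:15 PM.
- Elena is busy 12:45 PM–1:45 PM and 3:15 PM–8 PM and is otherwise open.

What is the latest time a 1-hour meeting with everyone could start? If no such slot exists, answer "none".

Ana free: 08:00-16:45.
Callum free: 08:15-10:45, 13:45-15:45, 18:15-20:00 (invert busy blocks within the working day).
Emeka free: 08:45-13:15, 14:15-20:00 (invert busy blocks within the working day).
Elena free: 08:00-12:45, 13:45-15:15 (invert busy blocks within the working day).
Ana ∩ Callum: 08:15-10:45, 13:45-15:45.
Ana ∩ Callum ∩ Emeka: 08:45-10:45, 14:15-15:45.
Ana ∩ Callum ∩ Emeka ∩ Elena: 08:45-10:45, 14:15-15:15.
The last common window of at least 60 minutes is 14:15-15:15; a 60-minute meeting can start as late as 14:15 and still end by 15:15.

14:15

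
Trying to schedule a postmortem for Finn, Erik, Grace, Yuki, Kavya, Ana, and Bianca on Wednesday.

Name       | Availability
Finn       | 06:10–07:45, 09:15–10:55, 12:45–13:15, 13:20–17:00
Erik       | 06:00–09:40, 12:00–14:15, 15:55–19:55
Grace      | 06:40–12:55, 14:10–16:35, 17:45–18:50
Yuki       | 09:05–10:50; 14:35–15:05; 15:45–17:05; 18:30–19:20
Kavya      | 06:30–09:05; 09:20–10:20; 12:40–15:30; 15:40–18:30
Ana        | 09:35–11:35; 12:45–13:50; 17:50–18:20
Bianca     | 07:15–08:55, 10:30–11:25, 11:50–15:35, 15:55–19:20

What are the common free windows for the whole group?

none

Finn ∩ Erik: 06:10-07:45, 09:15-09:40, 12:45-13:15, 13:20-14:15, 15:55-17:00.
Finn ∩ Erik ∩ Grace: 06:40-07:45, 09:15-09:40, 12:45-12:55, 14:10-14:15, 15:55-16:35.
Finn ∩ Erik ∩ Grace ∩ Yuki: 09:15-09:40, 15:55-16:35.
Finn ∩ Erik ∩ Grace ∩ Yuki ∩ Kavya: 09:20-09:40, 15:55-16:35.
Finn ∩ Erik ∩ Grace ∩ Yuki ∩ Kavya ∩ Ana: 09:35-09:40.
Finn ∩ Erik ∩ Grace ∩ Yuki ∩ Kavya ∩ Ana ∩ Bianca: ∅.
There is no time when everyone is free.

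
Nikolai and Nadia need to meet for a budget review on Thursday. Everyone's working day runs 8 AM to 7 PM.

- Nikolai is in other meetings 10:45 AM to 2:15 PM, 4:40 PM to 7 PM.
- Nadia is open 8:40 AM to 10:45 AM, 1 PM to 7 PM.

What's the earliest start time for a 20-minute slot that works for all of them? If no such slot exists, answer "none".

08:40

Nikolai free: 08:00-10:45, 14:15-16:40 (invert busy blocks within the working day).
Nadia free: 08:40-10:45, 13:00-19:00.
Nikolai ∩ Nadia: 08:40-10:45, 14:15-16:40.
The first common window of at least 20 minutes is 08:40-10:45, so the earliest start is 08:40.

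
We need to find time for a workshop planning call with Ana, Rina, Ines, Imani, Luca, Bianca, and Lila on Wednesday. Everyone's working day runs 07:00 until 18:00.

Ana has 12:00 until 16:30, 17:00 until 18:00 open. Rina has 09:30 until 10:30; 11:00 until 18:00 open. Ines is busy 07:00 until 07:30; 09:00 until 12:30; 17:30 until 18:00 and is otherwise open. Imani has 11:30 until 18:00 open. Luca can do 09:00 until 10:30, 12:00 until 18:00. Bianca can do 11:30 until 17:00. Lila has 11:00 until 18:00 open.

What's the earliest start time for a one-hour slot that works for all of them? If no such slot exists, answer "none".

Ana free: 12:00-16:30, 17:00-18:00.
Rina free: 09:30-10:30, 11:00-18:00.
Ines free: 07:30-09:00, 12:30-17:30 (invert busy blocks within the working day).
Imani free: 11:30-18:00.
Luca free: 09:00-10:30, 12:00-18:00.
Bianca free: 11:30-17:00.
Lila free: 11:00-18:00.
Ana ∩ Rina: 12:00-16:30, 17:00-18:00.
Ana ∩ Rina ∩ Ines: 12:30-16:30, 17:00-17:30.
Ana ∩ Rina ∩ Ines ∩ Imani: 12:30-16:30, 17:00-17:30.
Ana ∩ Rina ∩ Ines ∩ Imani ∩ Luca: 12:30-16:30, 17:00-17:30.
Ana ∩ Rina ∩ Ines ∩ Imani ∩ Luca ∩ Bianca: 12:30-16:30.
Ana ∩ Rina ∩ Ines ∩ Imani ∩ Luca ∩ Bianca ∩ Lila: 12:30-16:30.
The first common window of at least 60 minutes is 12:30-16:30, so the earliest start is 12:30.

12:30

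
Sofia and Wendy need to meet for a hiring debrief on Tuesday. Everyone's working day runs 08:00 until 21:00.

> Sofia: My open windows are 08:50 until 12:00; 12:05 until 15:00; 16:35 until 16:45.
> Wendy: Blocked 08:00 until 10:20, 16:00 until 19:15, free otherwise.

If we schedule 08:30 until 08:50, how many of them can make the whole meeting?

Sofia free: 08:50-12:00, 12:05-15:00, 16:35-16:45.
Wendy free: 10:20-16:00, 19:15-21:00 (invert busy blocks within the working day).
nobody can make the full 08:30-08:50 slot — that's 0.

0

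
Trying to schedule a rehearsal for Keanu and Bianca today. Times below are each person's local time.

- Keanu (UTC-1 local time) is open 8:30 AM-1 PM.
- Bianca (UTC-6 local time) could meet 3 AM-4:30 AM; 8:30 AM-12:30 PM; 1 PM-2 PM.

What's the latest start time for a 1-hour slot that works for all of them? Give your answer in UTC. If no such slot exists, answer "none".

Keanu in UTC: 09:30-14:00 (add 1h to convert from UTC-1).
Bianca in UTC: 09:00-10:30, 14:30-18:30, 19:00-20:00 (add 6h to convert from UTC-6).
Keanu ∩ Bianca: 09:30-10:30.
Those are the intersection windows.
The last common window of at least 60 minutes is 09:30-10:30; a 60-minute meeting can start as late as 09:30 and still end by 10:30.

09:30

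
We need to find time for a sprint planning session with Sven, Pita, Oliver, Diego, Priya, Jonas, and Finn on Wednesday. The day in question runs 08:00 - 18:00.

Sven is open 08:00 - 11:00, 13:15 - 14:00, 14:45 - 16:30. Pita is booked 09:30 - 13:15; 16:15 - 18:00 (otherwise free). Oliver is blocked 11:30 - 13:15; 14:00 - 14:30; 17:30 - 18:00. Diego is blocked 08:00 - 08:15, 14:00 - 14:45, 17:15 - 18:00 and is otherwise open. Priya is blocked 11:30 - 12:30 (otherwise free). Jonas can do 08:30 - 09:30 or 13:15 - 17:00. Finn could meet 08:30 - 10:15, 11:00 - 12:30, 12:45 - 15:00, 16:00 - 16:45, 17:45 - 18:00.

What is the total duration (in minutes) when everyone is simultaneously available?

135

Sven free: 08:00-11:00, 13:15-14:00, 14:45-16:30.
Pita free: 08:00-09:30, 13:15-16:15 (invert busy blocks within the working day).
Oliver free: 08:00-11:30, 13:15-14:00, 14:30-17:30 (invert busy blocks within the working day).
Diego free: 08:15-14:00, 14:45-17:15 (invert busy blocks within the working day).
Priya free: 08:00-11:30, 12:30-18:00 (invert busy blocks within the working day).
Jonas free: 08:30-09:30, 13:15-17:00.
Finn free: 08:30-10:15, 11:00-12:30, 12:45-15:00, 16:00-16:45, 17:45-18:00.
Sven ∩ Pita: 08:00-09:30, 13:15-14:00, 14:45-16:15.
Sven ∩ Pita ∩ Oliver: 08:00-09:30, 13:15-14:00, 14:45-16:15.
Sven ∩ Pita ∩ Oliver ∩ Diego: 08:15-09:30, 13:15-14:00, 14:45-16:15.
Sven ∩ Pita ∩ Oliver ∩ Diego ∩ Priya: 08:15-09:30, 13:15-14:00, 14:45-16:15.
Sven ∩ Pita ∩ Oliver ∩ Diego ∩ Priya ∩ Jonas: 08:30-09:30, 13:15-14:00, 14:45-16:15.
Sven ∩ Pita ∩ Oliver ∩ Diego ∩ Priya ∩ Jonas ∩ Finn: 08:30-09:30, 13:15-14:00, 14:45-15:00, 16:00-16:15.
Those are the intersection windows.
Summing the common windows: 60 + 45 + 15 + 15 = 135 minutes.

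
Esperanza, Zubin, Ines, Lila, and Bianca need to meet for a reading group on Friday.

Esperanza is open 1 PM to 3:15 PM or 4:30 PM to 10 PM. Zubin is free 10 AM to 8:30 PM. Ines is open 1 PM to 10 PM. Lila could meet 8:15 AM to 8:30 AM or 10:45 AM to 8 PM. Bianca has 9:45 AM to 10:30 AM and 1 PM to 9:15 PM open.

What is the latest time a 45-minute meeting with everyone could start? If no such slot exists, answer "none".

Esperanza ∩ Zubin: 13:00-15:15, 16:30-20:30.
Esperanza ∩ Zubin ∩ Ines: 13:00-15:15, 16:30-20:30.
Esperanza ∩ Zubin ∩ Ines ∩ Lila: 13:00-15:15, 16:30-20:00.
Esperanza ∩ Zubin ∩ Ines ∩ Lila ∩ Bianca: 13:00-15:15, 16:30-20:00.
The last common window of at least 45 minutes is 16:30-20:00; a 45-minute meeting can start as late as 19:15 and still end by 20:00.

19:15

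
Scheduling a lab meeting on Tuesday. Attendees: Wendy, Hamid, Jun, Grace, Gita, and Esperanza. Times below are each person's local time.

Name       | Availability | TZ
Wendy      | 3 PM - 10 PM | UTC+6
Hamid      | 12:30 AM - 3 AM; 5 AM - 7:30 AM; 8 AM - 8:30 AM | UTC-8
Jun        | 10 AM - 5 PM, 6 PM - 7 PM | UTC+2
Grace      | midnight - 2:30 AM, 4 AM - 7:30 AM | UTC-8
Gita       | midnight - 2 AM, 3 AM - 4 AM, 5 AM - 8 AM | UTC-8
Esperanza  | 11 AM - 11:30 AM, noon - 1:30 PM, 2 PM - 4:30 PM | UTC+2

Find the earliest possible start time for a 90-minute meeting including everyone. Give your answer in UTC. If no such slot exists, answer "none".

Wendy in UTC: 09:00-16:00 (subtract 6h to convert from UTC+6).
Hamid in UTC: 08:30-11:00, 13:00-15:30, 16:00-16:30 (add 8h to convert from UTC-8).
Jun in UTC: 08:00-15:00, 16:00-17:00 (subtract 2h to convert from UTC+2).
Grace in UTC: 08:00-10:30, 12:00-15:30 (add 8h to convert from UTC-8).
Gita in UTC: 08:00-10:00, 11:00-12:00, 13:00-16:00 (add 8h to convert from UTC-8).
Esperanza in UTC: 09:00-09:30, 10:00-11:30, 12:00-14:30 (subtract 2h to convert from UTC+2).
Wendy ∩ Hamid: 09:00-11:00, 13:00-15:30.
Wendy ∩ Hamid ∩ Jun: 09:00-11:00, 13:00-15:00.
Wendy ∩ Hamid ∩ Jun ∩ Grace: 09:00-10:30, 13:00-15:00.
Wendy ∩ Hamid ∩ Jun ∩ Grace ∩ Gita: 09:00-10:00, 13:00-15:00.
Wendy ∩ Hamid ∩ Jun ∩ Grace ∩ Gita ∩ Esperanza: 09:00-09:30, 13:00-14:30.
The first common window of at least 90 minutes is 13:00-14:30, so the earliest start is 13:00.

13:00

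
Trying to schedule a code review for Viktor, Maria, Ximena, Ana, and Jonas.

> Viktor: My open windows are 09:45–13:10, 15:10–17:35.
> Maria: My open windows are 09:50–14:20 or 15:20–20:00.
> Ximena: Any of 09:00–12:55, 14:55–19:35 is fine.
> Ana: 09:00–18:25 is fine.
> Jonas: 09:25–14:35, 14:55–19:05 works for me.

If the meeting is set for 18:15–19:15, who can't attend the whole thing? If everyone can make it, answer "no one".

Viktor: not fully free for 18:15-19:15. Maria: free for 18:15-19:15. Ximena: free for 18:15-19:15. Ana: not fully free for 18:15-19:15. Jonas: not fully free for 18:15-19:15.

Ana, Jonas, Viktor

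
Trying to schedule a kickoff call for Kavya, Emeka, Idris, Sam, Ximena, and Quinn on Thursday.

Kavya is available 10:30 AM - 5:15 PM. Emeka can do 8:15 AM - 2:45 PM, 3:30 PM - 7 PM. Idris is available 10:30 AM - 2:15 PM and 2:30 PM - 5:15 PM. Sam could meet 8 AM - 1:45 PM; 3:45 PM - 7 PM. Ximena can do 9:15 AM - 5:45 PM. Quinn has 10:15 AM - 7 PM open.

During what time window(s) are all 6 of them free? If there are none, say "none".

Kavya ∩ Emeka: 10:30-14:45, 15:30-17:15.
Kavya ∩ Emeka ∩ Idris: 10:30-14:15, 14:30-14:45, 15:30-17:15.
Kavya ∩ Emeka ∩ Idris ∩ Sam: 10:30-13:45, 15:45-17:15.
Kavya ∩ Emeka ∩ Idris ∩ Sam ∩ Ximena: 10:30-13:45, 15:45-17:15.
Kavya ∩ Emeka ∩ Idris ∩ Sam ∩ Ximena ∩ Quinn: 10:30-13:45, 15:45-17:15.

10:30-13:45, 15:45-17:15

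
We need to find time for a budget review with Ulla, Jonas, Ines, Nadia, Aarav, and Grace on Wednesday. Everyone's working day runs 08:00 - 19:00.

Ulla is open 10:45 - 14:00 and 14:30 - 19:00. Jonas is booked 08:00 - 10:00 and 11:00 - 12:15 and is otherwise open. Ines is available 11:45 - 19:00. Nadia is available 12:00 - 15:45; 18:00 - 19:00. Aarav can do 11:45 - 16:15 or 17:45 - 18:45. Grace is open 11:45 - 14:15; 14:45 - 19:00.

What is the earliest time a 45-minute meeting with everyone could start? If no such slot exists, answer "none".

12:15

Ulla free: 10:45-14:00, 14:30-19:00.
Jonas free: 10:00-11:00, 12:15-19:00 (invert busy blocks within the working day).
Ines free: 11:45-19:00.
Nadia free: 12:00-15:45, 18:00-19:00.
Aarav free: 11:45-16:15, 17:45-18:45.
Grace free: 11:45-14:15, 14:45-19:00.
Ulla ∩ Jonas: 10:45-11:00, 12:15-14:00, 14:30-19:00.
Ulla ∩ Jonas ∩ Ines: 12:15-14:00, 14:30-19:00.
Ulla ∩ Jonas ∩ Ines ∩ Nadia: 12:15-14:00, 14:30-15:45, 18:00-19:00.
Ulla ∩ Jonas ∩ Ines ∩ Nadia ∩ Aarav: 12:15-14:00, 14:30-15:45, 18:00-18:45.
Ulla ∩ Jonas ∩ Ines ∩ Nadia ∩ Aarav ∩ Grace: 12:15-14:00, 14:45-15:45, 18:00-18:45.
So the common availability across everyone is 12:15-14:00, 14:45-15:45, 18:00-18:45.
The first common window of at least 45 minutes is 12:15-14:00, so the earliest start is 12:15.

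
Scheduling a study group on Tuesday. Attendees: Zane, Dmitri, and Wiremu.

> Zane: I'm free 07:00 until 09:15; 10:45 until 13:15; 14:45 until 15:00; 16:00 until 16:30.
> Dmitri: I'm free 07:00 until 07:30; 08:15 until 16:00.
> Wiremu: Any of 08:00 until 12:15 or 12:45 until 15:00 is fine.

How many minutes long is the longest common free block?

90

Zane ∩ Dmitri: 07:00-07:30, 08:15-09:15, 10:45-13:15, 14:45-15:00.
Zane ∩ Dmitri ∩ Wiremu: 08:15-09:15, 10:45-12:15, 12:45-13:15, 14:45-15:00.
The longest is 10:45-12:15 at 90 minutes.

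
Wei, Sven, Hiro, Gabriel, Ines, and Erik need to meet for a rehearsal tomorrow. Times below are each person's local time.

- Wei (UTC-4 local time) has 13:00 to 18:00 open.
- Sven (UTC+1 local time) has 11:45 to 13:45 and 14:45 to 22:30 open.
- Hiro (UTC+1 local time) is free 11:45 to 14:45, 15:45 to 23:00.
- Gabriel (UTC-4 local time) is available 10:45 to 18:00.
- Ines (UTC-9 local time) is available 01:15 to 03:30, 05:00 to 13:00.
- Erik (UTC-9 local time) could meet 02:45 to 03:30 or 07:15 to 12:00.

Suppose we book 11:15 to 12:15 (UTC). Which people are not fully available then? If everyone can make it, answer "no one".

Erik, Gabriel, Wei

Wei in UTC: 17:00-22:00 (add 4h to convert from UTC-4).
Sven in UTC: 10:45-12:45, 13:45-21:30 (subtract 1h to convert from UTC+1).
Hiro in UTC: 10:45-13:45, 14:45-22:00 (subtract 1h to convert from UTC+1).
Gabriel in UTC: 14:45-22:00 (add 4h to convert from UTC-4).
Ines in UTC: 10:15-12:30, 14:00-22:00 (add 9h to convert from UTC-9).
Erik in UTC: 11:45-12:30, 16:15-21:00 (add 9h to convert from UTC-9).
Wei: not fully free for 11:15-12:15. Sven: free for 11:15-12:15. Hiro: free for 11:15-12:15. Gabriel: not fully free for 11:15-12:15. Ines: free for 11:15-12:15. Erik: not fully free for 11:15-12:15.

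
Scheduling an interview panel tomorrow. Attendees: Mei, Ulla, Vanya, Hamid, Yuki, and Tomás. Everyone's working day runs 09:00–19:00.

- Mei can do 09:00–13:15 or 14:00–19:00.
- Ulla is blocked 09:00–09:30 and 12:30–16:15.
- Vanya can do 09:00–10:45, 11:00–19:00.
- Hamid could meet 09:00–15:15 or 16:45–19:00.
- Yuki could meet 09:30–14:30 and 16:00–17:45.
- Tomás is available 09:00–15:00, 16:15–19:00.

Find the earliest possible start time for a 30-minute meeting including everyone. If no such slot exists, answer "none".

Mei free: 09:00-13:15, 14:00-19:00.
Ulla free: 09:30-12:30, 16:15-19:00 (invert busy blocks within the working day).
Vanya free: 09:00-10:45, 11:00-19:00.
Hamid free: 09:00-15:15, 16:45-19:00.
Yuki free: 09:30-14:30, 16:00-17:45.
Tomás free: 09:00-15:00, 16:15-19:00.
Mei ∩ Ulla: 09:30-12:30, 16:15-19:00.
Mei ∩ Ulla ∩ Vanya: 09:30-10:45, 11:00-12:30, 16:15-19:00.
Mei ∩ Ulla ∩ Vanya ∩ Hamid: 09:30-10:45, 11:00-12:30, 16:45-19:00.
Mei ∩ Ulla ∩ Vanya ∩ Hamid ∩ Yuki: 09:30-10:45, 11:00-12:30, 16:45-17:45.
Mei ∩ Ulla ∩ Vanya ∩ Hamid ∩ Yuki ∩ Tomás: 09:30-10:45, 11:00-12:30, 16:45-17:45.
The first common window of at least 30 minutes is 09:30-10:45, so the earliest start is 09:30.

09:30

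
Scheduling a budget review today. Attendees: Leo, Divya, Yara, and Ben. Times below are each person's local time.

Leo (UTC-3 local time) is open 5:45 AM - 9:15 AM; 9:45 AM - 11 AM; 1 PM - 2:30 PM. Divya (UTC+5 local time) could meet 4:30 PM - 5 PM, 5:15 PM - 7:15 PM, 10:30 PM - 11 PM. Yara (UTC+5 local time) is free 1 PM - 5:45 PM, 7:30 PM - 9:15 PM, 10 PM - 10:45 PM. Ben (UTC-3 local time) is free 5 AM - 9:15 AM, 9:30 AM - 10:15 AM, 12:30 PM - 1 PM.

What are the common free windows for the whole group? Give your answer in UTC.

11:30-12:00

Leo in UTC: 08:45-12:15, 12:45-14:00, 16:00-17:30 (add 3h to convert from UTC-3).
Divya in UTC: 11:30-12:00, 12:15-14:15, 17:30-18:00 (subtract 5h to convert from UTC+5).
Yara in UTC: 08:00-12:45, 14:30-16:15, 17:00-17:45 (subtract 5h to convert from UTC+5).
Ben in UTC: 08:00-12:15, 12:30-13:15, 15:30-16:00 (add 3h to convert from UTC-3).
Leo ∩ Divya: 11:30-12:00, 12:45-14:00.
Leo ∩ Divya ∩ Yara: 11:30-12:00.
Leo ∩ Divya ∩ Yara ∩ Ben: 11:30-12:00.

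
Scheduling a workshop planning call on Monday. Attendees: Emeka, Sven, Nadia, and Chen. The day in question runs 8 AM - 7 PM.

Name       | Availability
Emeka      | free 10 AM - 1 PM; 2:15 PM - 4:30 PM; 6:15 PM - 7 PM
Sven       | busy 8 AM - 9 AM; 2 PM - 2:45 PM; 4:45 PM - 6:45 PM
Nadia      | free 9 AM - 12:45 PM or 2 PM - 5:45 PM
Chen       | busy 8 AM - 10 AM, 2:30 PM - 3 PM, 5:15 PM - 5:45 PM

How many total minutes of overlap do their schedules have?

Emeka free: 10:00-13:00, 14:15-16:30, 18:15-19:00.
Sven free: 09:00-14:00, 14:45-16:45, 18:45-19:00 (invert busy blocks within the working day).
Nadia free: 09:00-12:45, 14:00-17:45.
Chen free: 10:00-14:30, 15:00-17:15, 17:45-19:00 (invert busy blocks within the working day).
Emeka ∩ Sven: 10:00-13:00, 14:45-16:30, 18:45-19:00.
Emeka ∩ Sven ∩ Nadia: 10:00-12:45, 14:45-16:30.
Emeka ∩ Sven ∩ Nadia ∩ Chen: 10:00-12:45, 15:00-16:30.
So the common availability across everyone is 10:00-12:45, 15:00-16:30.
Summing the common windows: 165 + 90 = 255 minutes.

255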